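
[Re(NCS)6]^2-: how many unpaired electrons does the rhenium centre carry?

3

Ligand charges: each isothiocyanate is −1. With an overall charge of −2 the rhenium centre must be in the +4 oxidation state.
Group 7 minus oxidation state 4 gives a d³ configuration.
In an octahedral field the d³ configuration is t₂g³e_g⁰ (only one arrangement possible), giving 3 unpaired electrons.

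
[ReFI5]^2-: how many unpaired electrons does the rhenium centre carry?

Ligand charges: each fluoride is −1; each iodide is −1. With an overall charge of −2 the rhenium centre must be in the +4 oxidation state.
Re sits in group 7, so the d-electron count is 7 − 4 = 3.
In an octahedral field the d³ configuration is t₂g³e_g⁰ (only one arrangement possible), giving 3 unpaired electrons.

3 unpaired electrons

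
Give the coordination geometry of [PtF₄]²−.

Ligand charges: each fluoride is −1. With an overall charge of −2 the platinum centre must be in the +2 oxidation state.
Pt sits in group 10, so the d-electron count is 10 − 2 = 8.
With 4 monodentate ligands the coordination number is 4.
A 5d d⁸ ion has a large crystal-field splitting; square planar leaves the high-energy d_{x²−y²} orbital empty and maximises CFSE.

square planar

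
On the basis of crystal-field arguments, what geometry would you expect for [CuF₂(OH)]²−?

trigonal planar

Ligand charges: each fluoride is −1; each hydroxide is −1. With an overall charge of −2 the copper centre must be in the +1 oxidation state.
Group 11 minus oxidation state 1 gives a d¹⁰ configuration.
With 3 monodentate ligands the coordination number is 3.
Three ligands around a d¹⁰ centre minimise repulsion in a trigonal-planar arrangement.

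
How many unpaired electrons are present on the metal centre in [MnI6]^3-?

Summing ligand charges against the −3 overall charge gives an oxidation state of +3 for manganese.
Group 7 minus oxidation state 3 gives a d⁴ configuration.
The spin state decides the count: Iodide is a weak-field ligand for a first-row metal, so the complex is high-spin.
An octahedral high-spin d⁴ ion is t₂g³e_g¹, giving 4 unpaired electrons.

4 unpaired electrons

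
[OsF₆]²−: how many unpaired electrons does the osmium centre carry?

2

Summing ligand charges against the −2 overall charge gives an oxidation state of +4 for osmium.
Osmium is a group-8 element; Os(IV) is therefore d⁴.
The spin state decides the count: a 5d ion has a large Δₒ and is invariably low-spin.
An octahedral low-spin d⁴ ion is t₂g⁴e_g⁰, giving 2 unpaired electrons.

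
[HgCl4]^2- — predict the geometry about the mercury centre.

Summing ligand charges against the −2 overall charge gives an oxidation state of +2 for mercury.
Group 12 minus oxidation state 2 gives a d¹⁰ configuration.
Coordination number: 4.
A d¹⁰ ion has no crystal-field stabilisation preference between square planar and tetrahedral, so four ligands adopt the sterically favoured tetrahedral geometry.

tetrahedral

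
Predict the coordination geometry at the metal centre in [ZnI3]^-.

trigonal planar

Ligand charges: each iodide is −1. With an overall charge of −1 the zinc centre must be in the +2 oxidation state.
Zinc is a group-12 element; Zn(II) is therefore d¹⁰.
Coordination number: 3.
Three ligands around a d¹⁰ centre minimise repulsion in a trigonal-planar arrangement.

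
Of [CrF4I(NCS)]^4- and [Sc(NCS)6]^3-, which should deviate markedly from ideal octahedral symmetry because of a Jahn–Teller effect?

[CrF4I(NCS)]^4-: Ligand charges: each fluoride is −1; each iodide is −1; each isothiocyanate is −1. With an overall charge of −4 the chromium centre must be in the +2 oxidation state. Cr sits in group 6, so the d-electron count is 6 − 2 = 4. Fluoride, iodide, and isothiocyanate are weak-field ligands for a first-row metal, so the complex is high-spin. The t₂g³e_g¹ (high-spin) configuration has an unevenly filled e_g set; the Jahn–Teller theorem predicts a tetragonal distortion (typically axial elongation) to lift the degeneracy.
[Sc(NCS)6]^3-: Each isothiocyanate is −1; balancing the −3 overall charge requires Sc(III). Scandium is a group-3 element; Sc(III) is therefore d⁰. The d⁰ configuration leaves the e_g set evenly filled (or empty) — no strong Jahn–Teller driving force.

[CrF4I(NCS)]^4-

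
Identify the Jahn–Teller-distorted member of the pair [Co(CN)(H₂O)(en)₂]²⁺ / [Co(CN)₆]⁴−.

[Co(CN)(H₂O)(en)₂]²⁺: Summing ligand charges against the +2 overall charge gives an oxidation state of +3 for cobalt. Co sits in group 9, so the d-electron count is 9 − 3 = 6. Co(III) has an exceptionally large octahedral splitting and is low-spin with essentially every ligand except fluoride. The d⁶ configuration leaves the e_g set evenly filled (or empty) — no strong Jahn–Teller driving force.
[Co(CN)₆]⁴−: Ligand charges: each cyanide is −1. With an overall charge of −4 the cobalt centre must be in the +2 oxidation state. Cobalt is a group-9 element; Co(II) is therefore d⁷. Cyanide is a strong-field ligand (high in the spectrochemical series) for a first-row metal, so the complex is low-spin. The t₂g⁶e_g¹ (low-spin) configuration has an unevenly filled e_g set; the Jahn–Teller theorem predicts a tetragonal distortion (typically axial elongation) to lift the degeneracy.

[Co(CN)₆]⁴−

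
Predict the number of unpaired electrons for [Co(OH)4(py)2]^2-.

Ligand charges: each hydroxide is −1; pyridine is neutral. With an overall charge of −2 the cobalt centre must be in the +2 oxidation state.
Group 9 minus oxidation state 2 gives a d⁷ configuration.
The spin state decides the count: Hydroxide is a weak-field ligand for a first-row metal, so the complex is high-spin.
An octahedral high-spin d⁷ ion is t₂g⁵e_g², giving 3 unpaired electrons.

3 unpaired electrons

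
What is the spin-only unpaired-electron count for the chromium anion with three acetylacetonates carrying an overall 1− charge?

Summing ligand charges against the −1 overall charge gives an oxidation state of +2 for chromium.
Chromium is a group-6 element; Cr(II) is therefore d⁴.
Counting donor atoms: 3×acetylacetonate (bidentate) → 6 donors. Coordination number = 6.
The spin state decides the count: Acetylacetonate is a weak-field ligand for a first-row metal, so the complex is high-spin.
An octahedral high-spin d⁴ ion is t₂g³e_g¹, giving 4 unpaired electrons.

4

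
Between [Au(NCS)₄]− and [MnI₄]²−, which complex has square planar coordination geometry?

[Au(NCS)₄]−

For [Au(NCS)₄]−: Each isothiocyanate is −1; balancing the −1 overall charge requires Au(III). Au sits in group 11, so the d-electron count is 11 − 3 = 8. A 5d d⁸ ion has a large crystal-field splitting; square planar leaves the high-energy d_{x²−y²} orbital empty and maximises CFSE. → square planar.
For [MnI₄]²−: Each iodide is −1; balancing the −2 overall charge requires Mn(II). Mn sits in group 7, so the d-electron count is 7 − 2 = 5. A high-spin d⁵ ion has zero CFSE in either geometry, so four ligands adopt the sterically favoured tetrahedral geometry. → tetrahedral.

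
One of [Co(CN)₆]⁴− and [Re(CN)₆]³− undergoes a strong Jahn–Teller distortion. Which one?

[Co(CN)₆]⁴−

[Co(CN)₆]⁴−: Summing ligand charges against the −4 overall charge gives an oxidation state of +2 for cobalt. Co sits in group 9, so the d-electron count is 9 − 2 = 7. Cyanide is a strong-field ligand (high in the spectrochemical series) for a first-row metal, so the complex is low-spin. The t₂g⁶e_g¹ (low-spin) configuration has an unevenly filled e_g set; the Jahn–Teller theorem predicts a tetragonal distortion (typically axial elongation) to lift the degeneracy.
[Re(CN)₆]³−: Summing ligand charges against the −3 overall charge gives an oxidation state of +3 for rhenium. Rhenium is a group-7 element; Re(III) is therefore d⁴. A 5d ion has a large Δₒ and is invariably low-spin. The d⁴ configuration leaves the e_g set evenly filled (or empty) — no strong Jahn–Teller driving force.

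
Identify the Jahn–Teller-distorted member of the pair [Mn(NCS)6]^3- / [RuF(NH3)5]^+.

[Mn(NCS)6]^3-: Ligand charges: each isothiocyanate is −1. With an overall charge of −3 the manganese centre must be in the +3 oxidation state. Manganese is a group-7 element; Mn(III) is therefore d⁴. Isothiocyanate is a weak-field ligand for a first-row metal, so the complex is high-spin. The t₂g³e_g¹ (high-spin) configuration has an unevenly filled e_g set; the Jahn–Teller theorem predicts a tetragonal distortion (typically axial elongation) to lift the degeneracy.
[RuF(NH3)5]^+: Each fluoride is −1; ammonia is neutral; balancing the +1 overall charge requires Ru(II). Ru sits in group 8, so the d-electron count is 8 − 2 = 6. A 4d ion has a large Δₒ and is invariably low-spin. The d⁶ configuration leaves the e_g set evenly filled (or empty) — no strong Jahn–Teller driving force.

[Mn(NCS)6]^3-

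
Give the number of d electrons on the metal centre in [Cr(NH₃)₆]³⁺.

d³

Ligand charges: ammonia is neutral. With an overall charge of +3 the chromium centre must be in the +3 oxidation state.
Cr sits in group 6, so the d-electron count is 6 − 3 = 3.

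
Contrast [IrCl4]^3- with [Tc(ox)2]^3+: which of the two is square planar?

[IrCl4]^3-

For [IrCl4]^3-: Ligand charges: each chloride is −1. With an overall charge of −3 the iridium centre must be in the +1 oxidation state. Iridium is a group-9 element; Ir(I) is therefore d⁸. A 5d d⁸ ion has a large crystal-field splitting; square planar leaves the high-energy d_{x²−y²} orbital empty and maximises CFSE. → square planar.
For [Tc(ox)2]^3+: Each oxalate is −2; balancing the +3 overall charge requires Tc(VII). Technetium is a group-7 element; Tc(VII) is therefore d⁰. A d⁰ ion has no crystal-field stabilisation preference between square planar and tetrahedral, so four ligands adopt the sterically favoured tetrahedral geometry. → tetrahedral.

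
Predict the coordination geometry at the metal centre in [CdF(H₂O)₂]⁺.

trigonal planar

Summing ligand charges against the +1 overall charge gives an oxidation state of +2 for cadmium.
Cadmium is a group-12 element; Cd(II) is therefore d¹⁰.
Coordination number: 3.
Three ligands around a d¹⁰ centre minimise repulsion in a trigonal-planar arrangement.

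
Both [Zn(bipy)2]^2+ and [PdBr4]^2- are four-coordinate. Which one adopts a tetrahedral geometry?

[Zn(bipy)2]^2+

For [Zn(bipy)2]^2+: 2,2′-bipyridine is neutral; balancing the +2 overall charge requires Zn(II). Zinc is a group-12 element; Zn(II) is therefore d¹⁰. A d¹⁰ ion has no crystal-field stabilisation preference between square planar and tetrahedral, so four ligands adopt the sterically favoured tetrahedral geometry. → tetrahedral.
For [PdBr4]^2-: Summing ligand charges against the −2 overall charge gives an oxidation state of +2 for palladium. Palladium is a group-10 element; Pd(II) is therefore d⁸. A 4d d⁸ ion has a large crystal-field splitting; square planar leaves the high-energy d_{x²−y²} orbital empty and maximises CFSE. → square planar.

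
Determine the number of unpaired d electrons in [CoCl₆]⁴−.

3

Each chloride is −1; balancing the −4 overall charge requires Co(II).
Cobalt is a group-9 element; Co(II) is therefore d⁷.
The spin state decides the count: Chloride is a weak-field ligand for a first-row metal, so the complex is high-spin.
An octahedral high-spin d⁷ ion is t₂g⁵e_g², giving 3 unpaired electrons.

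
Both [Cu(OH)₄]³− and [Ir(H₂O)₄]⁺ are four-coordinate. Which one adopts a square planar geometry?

[Ir(H₂O)₄]⁺

For [Cu(OH)₄]³−: Each hydroxide is −1; balancing the −3 overall charge requires Cu(I). Copper is a group-11 element; Cu(I) is therefore d¹⁰. A d¹⁰ ion has no crystal-field stabilisation preference between square planar and tetrahedral, so four ligands adopt the sterically favoured tetrahedral geometry. → tetrahedral.
For [Ir(H₂O)₄]⁺: Water is neutral; balancing the +1 overall charge requires Ir(I). Ir sits in group 9, so the d-electron count is 9 − 1 = 8. A 5d d⁸ ion has a large crystal-field splitting; square planar leaves the high-energy d_{x²−y²} orbital empty and maximises CFSE. → square planar.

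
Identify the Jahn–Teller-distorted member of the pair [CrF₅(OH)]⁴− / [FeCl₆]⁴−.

[CrF₅(OH)]⁴−: Each fluoride is −1; each hydroxide is −1; balancing the −4 overall charge requires Cr(II). Chromium is a group-6 element; Cr(II) is therefore d⁴. Fluoride and hydroxide are weak-field ligands for a first-row metal, so the complex is high-spin. The t₂g³e_g¹ (high-spin) configuration has an unevenly filled e_g set; the Jahn–Teller theorem predicts a tetragonal distortion (typically axial elongation) to lift the degeneracy.
[FeCl₆]⁴−: Summing ligand charges against the −4 overall charge gives an oxidation state of +2 for iron. Iron is a group-8 element; Fe(II) is therefore d⁶. Chloride is a weak-field ligand for a first-row metal, so the complex is high-spin. The d⁶ configuration leaves the e_g set evenly filled (or empty) — no strong Jahn–Teller driving force.

[CrF₅(OH)]⁴−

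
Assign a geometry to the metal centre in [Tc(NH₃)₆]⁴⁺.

octahedral

Ligand charges: ammonia is neutral. With an overall charge of +4 the technetium centre must be in the +4 oxidation state.
Technetium is a group-7 element; Tc(IV) is therefore d³.
With 6 monodentate ligands the coordination number is 6.
Six donors around a single metal centre give an octahedral coordination sphere.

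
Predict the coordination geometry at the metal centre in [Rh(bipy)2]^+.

2,2′-bipyridine is neutral; balancing the +1 overall charge requires Rh(I).
Rhodium is a group-9 element; Rh(I) is therefore d⁸.
Counting donor atoms: 2×2,2′-bipyridine (bidentate) → 4 donors. Coordination number = 4.
A 4d d⁸ ion has a large crystal-field splitting; square planar leaves the high-energy d_{x²−y²} orbital empty and maximises CFSE.

square planar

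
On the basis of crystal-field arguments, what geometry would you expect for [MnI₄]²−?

Ligand charges: each iodide is −1. With an overall charge of −2 the manganese centre must be in the +2 oxidation state.
Mn sits in group 7, so the d-electron count is 7 − 2 = 5.
Coordination number: 4.
Iodide is a weak-field ligand.
A high-spin d⁵ ion has zero CFSE in either geometry, so four ligands adopt the sterically favoured tetrahedral geometry.

tetrahedral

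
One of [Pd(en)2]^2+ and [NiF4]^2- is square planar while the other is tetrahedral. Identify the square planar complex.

[Pd(en)2]^2+

For [Pd(en)2]^2+: Ligand charges: ethylenediamine is neutral. With an overall charge of +2 the palladium centre must be in the +2 oxidation state. Group 10 minus oxidation state 2 gives a d⁸ configuration. A 4d d⁸ ion has a large crystal-field splitting; square planar leaves the high-energy d_{x²−y²} orbital empty and maximises CFSE. → square planar.
For [NiF4]^2-: Summing ligand charges against the −2 overall charge gives an oxidation state of +2 for nickel. Ni sits in group 10, so the d-electron count is 10 − 2 = 8. Fluoride is a weak-field ligand. With weak-field ligands the CFSE gain from square planar is small, so a 3d d⁸ ion takes the sterically preferred tetrahedral geometry. → tetrahedral.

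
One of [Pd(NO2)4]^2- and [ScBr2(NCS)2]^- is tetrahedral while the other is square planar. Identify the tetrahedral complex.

[ScBr2(NCS)2]^-

For [Pd(NO2)4]^2-: Each nitro (N-bound nitrite) is −1; balancing the −2 overall charge requires Pd(II). Palladium is a group-10 element; Pd(II) is therefore d⁸. A 4d d⁸ ion has a large crystal-field splitting; square planar leaves the high-energy d_{x²−y²} orbital empty and maximises CFSE. → square planar.
For [ScBr2(NCS)2]^-: Summing ligand charges against the −1 overall charge gives an oxidation state of +3 for scandium. Group 3 minus oxidation state 3 gives a d⁰ configuration. A d⁰ ion has no crystal-field stabilisation preference between square planar and tetrahedral, so four ligands adopt the sterically favoured tetrahedral geometry. → tetrahedral.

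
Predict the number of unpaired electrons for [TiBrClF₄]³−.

Summing ligand charges against the −3 overall charge gives an oxidation state of +3 for titanium.
Group 4 minus oxidation state 3 gives a d¹ configuration.
In an octahedral field the d¹ configuration is t₂g¹e_g⁰ (only one arrangement possible), giving 1 unpaired electron.

1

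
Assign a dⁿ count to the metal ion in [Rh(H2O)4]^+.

Ligand charges: water is neutral. With an overall charge of +1 the rhodium centre must be in the +1 oxidation state.
Rhodium is a group-9 element; Rh(I) is therefore d⁸.

d8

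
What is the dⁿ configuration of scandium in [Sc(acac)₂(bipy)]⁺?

d0

Summing ligand charges against the +1 overall charge gives an oxidation state of +3 for scandium.
Sc sits in group 3, so the d-electron count is 3 − 3 = 0.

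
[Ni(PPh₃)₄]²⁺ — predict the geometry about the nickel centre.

square planar

Summing ligand charges against the +2 overall charge gives an oxidation state of +2 for nickel.
Nickel is a group-10 element; Ni(II) is therefore d⁸.
Coordination number: 4.
Triphenylphosphine is a strong-field ligand (high in the spectrochemical series).
A 3d d⁸ ion with strong-field ligands gains enough CFSE to favour square planar over tetrahedral.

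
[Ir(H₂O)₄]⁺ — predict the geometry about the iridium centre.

Water is neutral; balancing the +1 overall charge requires Ir(I).
Iridium is a group-9 element; Ir(I) is therefore d⁸.
With 4 monodentate ligands the coordination number is 4.
A 5d d⁸ ion has a large crystal-field splitting; square planar leaves the high-energy d_{x²−y²} orbital empty and maximises CFSE.

square planar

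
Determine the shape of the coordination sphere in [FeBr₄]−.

Ligand charges: each bromide is −1. With an overall charge of −1 the iron centre must be in the +3 oxidation state.
Iron is a group-8 element; Fe(III) is therefore d⁵.
Coordination number: 4.
Bromide is a weak-field ligand.
A high-spin d⁵ ion has zero CFSE in either geometry, so four ligands adopt the sterically favoured tetrahedral geometry.

tetrahedral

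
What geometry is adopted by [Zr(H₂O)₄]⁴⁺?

tetrahedral

Summing ligand charges against the +4 overall charge gives an oxidation state of +4 for zirconium.
Zirconium is a group-4 element; Zr(IV) is therefore d⁰.
With 4 monodentate ligands the coordination number is 4.
A d⁰ ion has no crystal-field stabilisation preference between square planar and tetrahedral, so four ligands adopt the sterically favoured tetrahedral geometry.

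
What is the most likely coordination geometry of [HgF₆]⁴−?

octahedral

Ligand charges: each fluoride is −1. With an overall charge of −4 the mercury centre must be in the +2 oxidation state.
Group 12 minus oxidation state 2 gives a d¹⁰ configuration.
Coordination number: 6.
Six donors around a single metal centre give an octahedral coordination sphere.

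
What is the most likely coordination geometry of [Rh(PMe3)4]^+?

square planar

Ligand charges: trimethylphosphine is neutral. With an overall charge of +1 the rhodium centre must be in the +1 oxidation state.
Group 9 minus oxidation state 1 gives a d⁸ configuration.
With 4 monodentate ligands the coordination number is 4.
A 4d d⁸ ion has a large crystal-field splitting; square planar leaves the high-energy d_{x²−y²} orbital empty and maximises CFSE.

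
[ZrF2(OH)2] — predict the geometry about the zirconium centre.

Ligand charges: each fluoride is −1; each hydroxide is −1. With an overall charge of 0 the zirconium centre must be in the +4 oxidation state.
Zr sits in group 4, so the d-electron count is 4 − 4 = 0.
Coordination number: 4.
A d⁰ ion has no crystal-field stabilisation preference between square planar and tetrahedral, so four ligands adopt the sterically favoured tetrahedral geometry.

tetrahedral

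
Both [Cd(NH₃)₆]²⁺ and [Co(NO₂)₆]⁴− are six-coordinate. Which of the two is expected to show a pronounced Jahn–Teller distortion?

[Cd(NH₃)₆]²⁺: Ammonia is neutral; balancing the +2 overall charge requires Cd(II). Group 12 minus oxidation state 2 gives a d¹⁰ configuration. The d¹⁰ configuration leaves the e_g set evenly filled (or empty) — no strong Jahn–Teller driving force.
[Co(NO₂)₆]⁴−: Ligand charges: each nitro (N-bound nitrite) is −1. With an overall charge of −4 the cobalt centre must be in the +2 oxidation state. Group 9 minus oxidation state 2 gives a d⁷ configuration. Nitro (N-bound nitrite) is a strong-field ligand (high in the spectrochemical series) for a first-row metal, so the complex is low-spin. The t₂g⁶e_g¹ (low-spin) configuration has an unevenly filled e_g set; the Jahn–Teller theorem predicts a tetragonal distortion (typically axial elongation) to lift the degeneracy.

[Co(NO₂)₆]⁴−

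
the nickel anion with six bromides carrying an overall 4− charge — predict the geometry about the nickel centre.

octahedral

Ligand charges: each bromide is −1. With an overall charge of −4 the nickel centre must be in the +2 oxidation state.
Group 10 minus oxidation state 2 gives a d⁸ configuration.
Coordination number: 6.
Six donors around a single metal centre give an octahedral coordination sphere.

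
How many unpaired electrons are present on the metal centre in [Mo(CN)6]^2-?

Summing ligand charges against the −2 overall charge gives an oxidation state of +4 for molybdenum.
Mo sits in group 6, so the d-electron count is 6 − 4 = 2.
In an octahedral field the d² configuration is t₂g²e_g⁰ (only one arrangement possible), giving 2 unpaired electrons.

2 unpaired electrons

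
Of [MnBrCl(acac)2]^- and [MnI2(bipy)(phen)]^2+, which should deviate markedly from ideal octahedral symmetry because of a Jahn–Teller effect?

[MnBrCl(acac)2]^-: Ligand charges: each bromide is −1; each chloride is −1; each acetylacetonate is −1. With an overall charge of −1 the manganese centre must be in the +3 oxidation state. Mn sits in group 7, so the d-electron count is 7 − 3 = 4. Acetylacetonate, bromide, and chloride are weak-field ligands for a first-row metal, so the complex is high-spin. The t₂g³e_g¹ (high-spin) configuration has an unevenly filled e_g set; the Jahn–Teller theorem predicts a tetragonal distortion (typically axial elongation) to lift the degeneracy.
[MnI2(bipy)(phen)]^2+: Ligand charges: each iodide is −1; 2,2′-bipyridine is neutral; 1,10-phenanthroline is neutral. With an overall charge of +2 the manganese centre must be in the +4 oxidation state. Mn sits in group 7, so the d-electron count is 7 − 4 = 3. The d³ configuration leaves the e_g set evenly filled (or empty) — no strong Jahn–Teller driving force.

[MnBrCl(acac)2]^-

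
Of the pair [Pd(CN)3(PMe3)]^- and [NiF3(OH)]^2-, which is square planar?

For [Pd(CN)3(PMe3)]^-: Ligand charges: each cyanide is −1; trimethylphosphine is neutral. With an overall charge of −1 the palladium centre must be in the +2 oxidation state. Group 10 minus oxidation state 2 gives a d⁸ configuration. A 4d d⁸ ion has a large crystal-field splitting; square planar leaves the high-energy d_{x²−y²} orbital empty and maximises CFSE. → square planar.
For [NiF3(OH)]^2-: Each fluoride is −1; each hydroxide is −1; balancing the −2 overall charge requires Ni(II). Ni sits in group 10, so the d-electron count is 10 − 2 = 8. Fluoride and hydroxide are weak-field ligands. With weak-field ligands the CFSE gain from square planar is small, so a 3d d⁸ ion takes the sterically preferred tetrahedral geometry. → tetrahedral.

[Pd(CN)3(PMe3)]^-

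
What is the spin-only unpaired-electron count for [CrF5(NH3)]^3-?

4

Each fluoride is −1; ammonia is neutral; balancing the −3 overall charge requires Cr(II).
Group 6 minus oxidation state 2 gives a d⁴ configuration.
The spin state decides the count: Fluoride is a weak-field ligand for a first-row metal, so the complex is high-spin.
An octahedral high-spin d⁴ ion is t₂g³e_g¹, giving 4 unpaired electrons.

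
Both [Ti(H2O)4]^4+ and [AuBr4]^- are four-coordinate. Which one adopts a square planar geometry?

For [Ti(H2O)4]^4+: Summing ligand charges against the +4 overall charge gives an oxidation state of +4 for titanium. Titanium is a group-4 element; Ti(IV) is therefore d⁰. A d⁰ ion has no crystal-field stabilisation preference between square planar and tetrahedral, so four ligands adopt the sterically favoured tetrahedral geometry. → tetrahedral.
For [AuBr4]^-: Each bromide is −1; balancing the −1 overall charge requires Au(III). Au sits in group 11, so the d-electron count is 11 − 3 = 8. A 5d d⁸ ion has a large crystal-field splitting; square planar leaves the high-energy d_{x²−y²} orbital empty and maximises CFSE. → square planar.

[AuBr4]^-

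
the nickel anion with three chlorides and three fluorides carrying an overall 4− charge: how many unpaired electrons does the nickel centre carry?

2

Summing ligand charges against the −4 overall charge gives an oxidation state of +2 for nickel.
Ni sits in group 10, so the d-electron count is 10 − 2 = 8.
In an octahedral field the d⁸ configuration is t₂g⁶e_g² (only one arrangement possible), giving 2 unpaired electrons.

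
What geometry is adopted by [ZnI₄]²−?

tetrahedral

Each iodide is −1; balancing the −2 overall charge requires Zn(II).
Zinc is a group-12 element; Zn(II) is therefore d¹⁰.
With 4 monodentate ligands the coordination number is 4.
A d¹⁰ ion has no crystal-field stabilisation preference between square planar and tetrahedral, so four ligands adopt the sterically favoured tetrahedral geometry.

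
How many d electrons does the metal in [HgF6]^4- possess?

d10

Each fluoride is −1; balancing the −4 overall charge requires Hg(II).
Group 12 minus oxidation state 2 gives a d¹⁰ configuration.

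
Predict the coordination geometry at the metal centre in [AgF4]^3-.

tetrahedral

Each fluoride is −1; balancing the −3 overall charge requires Ag(I).
Group 11 minus oxidation state 1 gives a d¹⁰ configuration.
With 4 monodentate ligands the coordination number is 4.
A d¹⁰ ion has no crystal-field stabilisation preference between square planar and tetrahedral, so four ligands adopt the sterically favoured tetrahedral geometry.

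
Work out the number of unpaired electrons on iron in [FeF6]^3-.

Each fluoride is −1; balancing the −3 overall charge requires Fe(III).
Group 8 minus oxidation state 3 gives a d⁵ configuration.
The spin state decides the count: Fluoride is a weak-field ligand for a first-row metal, so the complex is high-spin.
An octahedral high-spin d⁵ ion is t₂g³e_g², giving 5 unpaired electrons.

5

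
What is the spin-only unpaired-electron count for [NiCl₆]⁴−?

Summing ligand charges against the −4 overall charge gives an oxidation state of +2 for nickel.
Group 10 minus oxidation state 2 gives a d⁸ configuration.
In an octahedral field the d⁸ configuration is t₂g⁶e_g² (only one arrangement possible), giving 2 unpaired electrons.

2 unpaired electrons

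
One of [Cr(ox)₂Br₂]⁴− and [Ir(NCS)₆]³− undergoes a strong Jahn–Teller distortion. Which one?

[Cr(ox)₂Br₂]⁴−: Summing ligand charges against the −4 overall charge gives an oxidation state of +2 for chromium. Group 6 minus oxidation state 2 gives a d⁴ configuration. Bromide and oxalate are weak-field ligands for a first-row metal, so the complex is high-spin. The t₂g³e_g¹ (high-spin) configuration has an unevenly filled e_g set; the Jahn–Teller theorem predicts a tetragonal distortion (typically axial elongation) to lift the degeneracy.
[Ir(NCS)₆]³−: Ligand charges: each isothiocyanate is −1. With an overall charge of −3 the iridium centre must be in the +3 oxidation state. Iridium is a group-9 element; Ir(III) is therefore d⁶. A 5d ion has a large Δₒ and is invariably low-spin. The d⁶ configuration leaves the e_g set evenly filled (or empty) — no strong Jahn–Teller driving force.

[Cr(ox)₂Br₂]⁴−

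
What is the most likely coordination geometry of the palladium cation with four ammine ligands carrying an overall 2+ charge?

Ammonia is neutral; balancing the +2 overall charge requires Pd(II).
Pd sits in group 10, so the d-electron count is 10 − 2 = 8.
With 4 monodentate ligands the coordination number is 4.
A 4d d⁸ ion has a large crystal-field splitting; square planar leaves the high-energy d_{x²−y²} orbital empty and maximises CFSE.

square planar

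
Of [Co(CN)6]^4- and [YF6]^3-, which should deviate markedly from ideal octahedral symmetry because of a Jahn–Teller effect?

[Co(CN)6]^4-: Each cyanide is −1; balancing the −4 overall charge requires Co(II). Co sits in group 9, so the d-electron count is 9 − 2 = 7. Cyanide is a strong-field ligand (high in the spectrochemical series) for a first-row metal, so the complex is low-spin. The t₂g⁶e_g¹ (low-spin) configuration has an unevenly filled e_g set; the Jahn–Teller theorem predicts a tetragonal distortion (typically axial elongation) to lift the degeneracy.
[YF6]^3-: Each fluoride is −1; balancing the −3 overall charge requires Y(III). Group 3 minus oxidation state 3 gives a d⁰ configuration. The d⁰ configuration leaves the e_g set evenly filled (or empty) — no strong Jahn–Teller driving force.

[Co(CN)6]^4-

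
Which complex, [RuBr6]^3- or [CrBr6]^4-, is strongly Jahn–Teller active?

[CrBr6]^4-

[RuBr6]^3-: Summing ligand charges against the −3 overall charge gives an oxidation state of +3 for ruthenium. Ruthenium is a group-8 element; Ru(III) is therefore d⁵. A 4d ion has a large Δₒ and is invariably low-spin. The d⁵ configuration leaves the e_g set evenly filled (or empty) — no strong Jahn–Teller driving force.
[CrBr6]^4-: Ligand charges: each bromide is −1. With an overall charge of −4 the chromium centre must be in the +2 oxidation state. Group 6 minus oxidation state 2 gives a d⁴ configuration. Bromide is a weak-field ligand for a first-row metal, so the complex is high-spin. The t₂g³e_g¹ (high-spin) configuration has an unevenly filled e_g set; the Jahn–Teller theorem predicts a tetragonal distortion (typically axial elongation) to lift the degeneracy.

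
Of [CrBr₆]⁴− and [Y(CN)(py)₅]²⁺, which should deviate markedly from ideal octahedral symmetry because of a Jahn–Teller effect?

[CrBr₆]⁴−

[CrBr₆]⁴−: Each bromide is −1; balancing the −4 overall charge requires Cr(II). Chromium is a group-6 element; Cr(II) is therefore d⁴. Bromide is a weak-field ligand for a first-row metal, so the complex is high-spin. The t₂g³e_g¹ (high-spin) configuration has an unevenly filled e_g set; the Jahn–Teller theorem predicts a tetragonal distortion (typically axial elongation) to lift the degeneracy.
[Y(CN)(py)₅]²⁺: Summing ligand charges against the +2 overall charge gives an oxidation state of +3 for yttrium. Group 3 minus oxidation state 3 gives a d⁰ configuration. The d⁰ configuration leaves the e_g set evenly filled (or empty) — no strong Jahn–Teller driving force.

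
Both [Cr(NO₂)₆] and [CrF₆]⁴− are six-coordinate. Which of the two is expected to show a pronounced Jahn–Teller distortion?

[Cr(NO₂)₆]: Ligand charges: each nitro (N-bound nitrite) is −1. With an overall charge of 0 the chromium centre must be in the +6 oxidation state. Cr sits in group 6, so the d-electron count is 6 − 6 = 0. The d⁰ configuration leaves the e_g set evenly filled (or empty) — no strong Jahn–Teller driving force.
[CrF₆]⁴−: Each fluoride is −1; balancing the −4 overall charge requires Cr(II). Cr sits in group 6, so the d-electron count is 6 − 2 = 4. Fluoride is a weak-field ligand for a first-row metal, so the complex is high-spin. The t₂g³e_g¹ (high-spin) configuration has an unevenly filled e_g set; the Jahn–Teller theorem predicts a tetragonal distortion (typically axial elongation) to lift the degeneracy.

[CrF₆]⁴−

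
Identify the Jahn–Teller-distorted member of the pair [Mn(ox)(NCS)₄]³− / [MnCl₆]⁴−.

[Mn(ox)(NCS)₄]³−

[Mn(ox)(NCS)₄]³−: Summing ligand charges against the −3 overall charge gives an oxidation state of +3 for manganese. Mn sits in group 7, so the d-electron count is 7 − 3 = 4. Isothiocyanate and oxalate are weak-field ligands for a first-row metal, so the complex is high-spin. The t₂g³e_g¹ (high-spin) configuration has an unevenly filled e_g set; the Jahn–Teller theorem predicts a tetragonal distortion (typically axial elongation) to lift the degeneracy.
[MnCl₆]⁴−: Ligand charges: each chloride is −1. With an overall charge of −4 the manganese centre must be in the +2 oxidation state. Mn sits in group 7, so the d-electron count is 7 − 2 = 5. Chloride is a weak-field ligand for a first-row metal, so the complex is high-spin. The d⁵ configuration leaves the e_g set evenly filled (or empty) — no strong Jahn–Teller driving force.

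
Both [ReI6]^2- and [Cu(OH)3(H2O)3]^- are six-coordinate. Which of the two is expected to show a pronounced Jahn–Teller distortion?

[Cu(OH)3(H2O)3]^-

[ReI6]^2-: Each iodide is −1; balancing the −2 overall charge requires Re(IV). Rhenium is a group-7 element; Re(IV) is therefore d³. The d³ configuration leaves the e_g set evenly filled (or empty) — no strong Jahn–Teller driving force.
[Cu(OH)3(H2O)3]^-: Summing ligand charges against the −1 overall charge gives an oxidation state of +2 for copper. Group 11 minus oxidation state 2 gives a d⁹ configuration. The t₂g⁶e_g³ configuration has an unevenly filled e_g set; the Jahn–Teller theorem predicts a tetragonal distortion (typically axial elongation) to lift the degeneracy.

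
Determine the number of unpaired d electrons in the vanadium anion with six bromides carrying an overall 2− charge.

Ligand charges: each bromide is −1. With an overall charge of −2 the vanadium centre must be in the +4 oxidation state.
Vanadium is a group-5 element; V(IV) is therefore d¹.
In an octahedral field the d¹ configuration is t₂g¹e_g⁰ (only one arrangement possible), giving 1 unpaired electron.

1 unpaired electron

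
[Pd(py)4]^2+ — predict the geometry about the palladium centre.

Summing ligand charges against the +2 overall charge gives an oxidation state of +2 for palladium.
Group 10 minus oxidation state 2 gives a d⁸ configuration.
Coordination number: 4.
A 4d d⁸ ion has a large crystal-field splitting; square planar leaves the high-energy d_{x²−y²} orbital empty and maximises CFSE.

square planar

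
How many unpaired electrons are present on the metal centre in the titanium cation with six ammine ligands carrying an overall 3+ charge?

1

Ligand charges: ammonia is neutral. With an overall charge of +3 the titanium centre must be in the +3 oxidation state.
Titanium is a group-4 element; Ti(III) is therefore d¹.
In an octahedral field the d¹ configuration is t₂g¹e_g⁰ (only one arrangement possible), giving 1 unpaired electron.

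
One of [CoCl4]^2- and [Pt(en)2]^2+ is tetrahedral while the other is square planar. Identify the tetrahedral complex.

For [CoCl4]^2-: Summing ligand charges against the −2 overall charge gives an oxidation state of +2 for cobalt. Cobalt is a group-9 element; Co(II) is therefore d⁷. For a high-spin 3d d⁷ ion with weak-field ligands the small Δₜ gives little square-planar CFSE advantage, so four ligands adopt the sterically favoured tetrahedral geometry. → tetrahedral.
For [Pt(en)2]^2+: Ethylenediamine is neutral; balancing the +2 overall charge requires Pt(II). Pt sits in group 10, so the d-electron count is 10 − 2 = 8. A 5d d⁸ ion has a large crystal-field splitting; square planar leaves the high-energy d_{x²−y²} orbital empty and maximises CFSE. → square planar.

[CoCl4]^2-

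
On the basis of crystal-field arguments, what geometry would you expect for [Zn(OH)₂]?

Each hydroxide is −1; balancing the 0 overall charge requires Zn(II).
Zinc is a group-12 element; Zn(II) is therefore d¹⁰.
Coordination number: 2.
A d¹⁰ ion with only two ligands adopts a linear arrangement (sp hybridisation; no CFSE preference).

linear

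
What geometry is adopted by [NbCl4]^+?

tetrahedral

Summing ligand charges against the +1 overall charge gives an oxidation state of +5 for niobium.
Nb sits in group 5, so the d-electron count is 5 − 5 = 0.
Coordination number: 4.
A d⁰ ion has no crystal-field stabilisation preference between square planar and tetrahedral, so four ligands adopt the sterically favoured tetrahedral geometry.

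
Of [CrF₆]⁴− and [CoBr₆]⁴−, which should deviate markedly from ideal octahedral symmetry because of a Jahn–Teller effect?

[CrF₆]⁴−

[CrF₆]⁴−: Each fluoride is −1; balancing the −4 overall charge requires Cr(II). Cr sits in group 6, so the d-electron count is 6 − 2 = 4. Fluoride is a weak-field ligand for a first-row metal, so the complex is high-spin. The t₂g³e_g¹ (high-spin) configuration has an unevenly filled e_g set; the Jahn–Teller theorem predicts a tetragonal distortion (typically axial elongation) to lift the degeneracy.
[CoBr₆]⁴−: Each bromide is −1; balancing the −4 overall charge requires Co(II). Co sits in group 9, so the d-electron count is 9 − 2 = 7. Bromide is a weak-field ligand for a first-row metal, so the complex is high-spin. The d⁷ configuration leaves the e_g set evenly filled (or empty) — no strong Jahn–Teller driving force.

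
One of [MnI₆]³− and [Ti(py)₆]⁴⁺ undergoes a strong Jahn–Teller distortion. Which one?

[MnI₆]³−: Each iodide is −1; balancing the −3 overall charge requires Mn(III). Mn sits in group 7, so the d-electron count is 7 − 3 = 4. Iodide is a weak-field ligand for a first-row metal, so the complex is high-spin. The t₂g³e_g¹ (high-spin) configuration has an unevenly filled e_g set; the Jahn–Teller theorem predicts a tetragonal distortion (typically axial elongation) to lift the degeneracy.
[Ti(py)₆]⁴⁺: Pyridine is neutral; balancing the +4 overall charge requires Ti(IV). Ti sits in group 4, so the d-electron count is 4 − 4 = 0. The d⁰ configuration leaves the e_g set evenly filled (or empty) — no strong Jahn–Teller driving force.

[MnI₆]³−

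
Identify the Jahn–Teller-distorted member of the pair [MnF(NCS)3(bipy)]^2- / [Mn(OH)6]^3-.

[MnF(NCS)3(bipy)]^2-: Ligand charges: each fluoride is −1; each isothiocyanate is −1; 2,2′-bipyridine is neutral. With an overall charge of −2 the manganese centre must be in the +2 oxidation state. Group 7 minus oxidation state 2 gives a d⁵ configuration. Fluoride and isothiocyanate are weak-field ligands for a first-row metal, so the complex is high-spin. The d⁵ configuration leaves the e_g set evenly filled (or empty) — no strong Jahn–Teller driving force.
[Mn(OH)6]^3-: Summing ligand charges against the −3 overall charge gives an oxidation state of +3 for manganese. Manganese is a group-7 element; Mn(III) is therefore d⁴. Hydroxide is a weak-field ligand for a first-row metal, so the complex is high-spin. The t₂g³e_g¹ (high-spin) configuration has an unevenly filled e_g set; the Jahn–Teller theorem predicts a tetragonal distortion (typically axial elongation) to lift the degeneracy.

[Mn(OH)6]^3-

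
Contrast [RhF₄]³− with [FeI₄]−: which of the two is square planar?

[RhF₄]³−

For [RhF₄]³−: Ligand charges: each fluoride is −1. With an overall charge of −3 the rhodium centre must be in the +1 oxidation state. Group 9 minus oxidation state 1 gives a d⁸ configuration. A 4d d⁸ ion has a large crystal-field splitting; square planar leaves the high-energy d_{x²−y²} orbital empty and maximises CFSE. → square planar.
For [FeI₄]−: Each iodide is −1; balancing the −1 overall charge requires Fe(III). Iron is a group-8 element; Fe(III) is therefore d⁵. A high-spin d⁵ ion has zero CFSE in either geometry, so four ligands adopt the sterically favoured tetrahedral geometry. → tetrahedral.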